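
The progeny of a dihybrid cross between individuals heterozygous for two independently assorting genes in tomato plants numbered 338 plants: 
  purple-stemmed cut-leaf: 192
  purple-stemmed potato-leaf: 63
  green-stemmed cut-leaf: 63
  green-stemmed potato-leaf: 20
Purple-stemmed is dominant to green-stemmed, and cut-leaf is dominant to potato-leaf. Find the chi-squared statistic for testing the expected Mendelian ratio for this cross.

0.083

A dihybrid F₂ with independent assortment and complete dominance at both loci gives a 9:3:3:1 phenotypic ratio.
The 9:3:3:1 ratio has 16 parts, so with N = 338 the expected counts are:
  purple-stemmed cut-leaf: 338 × 9/16 = 190.125
  purple-stemmed potato-leaf: 338 × 3/16 = 63.375
  green-stemmed cut-leaf: 338 × 3/16 = 63.375
  green-stemmed potato-leaf: 338 × 1/16 = 21.125
χ² = Σ (O − E)² / E
  purple-stemmed cut-leaf: (192 − 190.125)² / 190.125 = 0.0185
  purple-stemmed potato-leaf: (63 − 63.375)² / 63.375 = 0.0022
  green-stemmed cut-leaf: (63 − 63.375)² / 63.375 = 0.0022
  green-stemmed potato-leaf: (20 − 21.125)² / 21.125 = 0.0599
χ² = 0.0185 + 0.0022 + 0.0022 + 0.0599 = 0.0828 ≈ 0.083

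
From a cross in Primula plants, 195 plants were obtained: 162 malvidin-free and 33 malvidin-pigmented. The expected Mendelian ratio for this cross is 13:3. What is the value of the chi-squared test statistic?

0.427

The 13:3 ratio has 16 parts, so with N = 195 the expected counts are:
  malvidin-free: 195 × 13/16 = 158.4375
  malvidin-pigmented: 195 × 3/16 = 36.5625
χ² = Σ (O − E)² / E
  malvidin-free: (162 − 158.4375)² / 158.4375 = 0.0801
  malvidin-pigmented: (33 − 36.5625)² / 36.5625 = 0.3471
χ² = 0.0801 + 0.3471 = 0.4272 ≈ 0.427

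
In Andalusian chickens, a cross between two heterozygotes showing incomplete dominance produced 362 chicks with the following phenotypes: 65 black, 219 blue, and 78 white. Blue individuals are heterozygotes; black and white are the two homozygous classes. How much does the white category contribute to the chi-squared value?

With incomplete dominance, a heterozygote × heterozygote cross gives a 1:2:1 phenotypic ratio.
Under the 1:2:1 hypothesis (Σ ratio = 4, N = 362):
  black: 362 × 1/4 = 90.5
  blue: 362 × 2/4 = 181
  white: 362 × 1/4 = 90.5
Contribution of white: (78 − 90.5)² / 90.5 = 1.7265

1.727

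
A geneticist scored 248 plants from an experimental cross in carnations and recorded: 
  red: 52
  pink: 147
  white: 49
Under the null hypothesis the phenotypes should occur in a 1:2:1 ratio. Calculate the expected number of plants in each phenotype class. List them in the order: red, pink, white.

62, 124, 62

Expected counts for N = 248 under a 1:2:1 ratio (total parts = 4):
  red: 248 × 1/4 = 62
  pink: 248 × 2/4 = 124
  white: 248 × 1/4 = 62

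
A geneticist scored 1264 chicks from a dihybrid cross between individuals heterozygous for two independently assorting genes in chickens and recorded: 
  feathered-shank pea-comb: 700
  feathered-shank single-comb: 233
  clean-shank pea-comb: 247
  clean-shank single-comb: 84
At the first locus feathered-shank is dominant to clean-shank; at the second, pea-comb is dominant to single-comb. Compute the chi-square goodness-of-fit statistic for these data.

A dihybrid F₂ with independent assortment and complete dominance at both loci gives a 9:3:3:1 phenotypic ratio.
Expected counts for N = 1264 under a 9:3:3:1 ratio (total parts = 16):
  feathered-shank pea-comb: 1264 × 9/16 = 711
  feathered-shank single-comb: 1264 × 3/16 = 237
  clean-shank pea-comb: 1264 × 3/16 = 237
  clean-shank single-comb: 1264 × 1/16 = 79
χ² = Σ (O − E)² / E
  feathered-shank pea-comb: (700 − 711)² / 711 = 0.1702
  feathered-shank single-comb: (233 − 237)² / 237 = 0.0675
  clean-shank pea-comb: (247 − 237)² / 237 = 0.4219
  clean-shank single-comb: (84 − 79)² / 79 = 0.3165
χ² = 0.1702 + 0.0675 + 0.4219 + 0.3165 = 0.9761 ≈ 0.976

0.976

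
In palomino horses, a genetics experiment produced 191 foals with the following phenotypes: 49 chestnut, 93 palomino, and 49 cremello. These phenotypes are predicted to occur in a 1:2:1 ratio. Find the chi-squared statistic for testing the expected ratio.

The 1:2:1 ratio has 4 parts, so with N = 191 the expected counts are:
  chestnut: 191 × 1/4 = 47.75
  palomino: 191 × 2/4 = 95.5
  cremello: 191 × 1/4 = 47.75
χ² = Σ (O − E)² / E
  chestnut: (49 − 47.75)² / 47.75 = 0.0327
  palomino: (93 − 95.5)² / 95.5 = 0.0654
  cremello: (49 − 47.75)² / 47.75 = 0.0327
χ² = 0.0327 + 0.0654 + 0.0327 = 0.1308 ≈ 0.131

0.131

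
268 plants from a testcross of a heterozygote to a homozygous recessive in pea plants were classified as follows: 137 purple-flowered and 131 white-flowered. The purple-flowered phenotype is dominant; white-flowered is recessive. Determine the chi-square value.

0.134

A testcross of a heterozygote (Aa × aa) gives a 1:1 phenotypic ratio.
Expected counts for N = 268 under a 1:1 ratio (total parts = 2):
  purple-flowered: 268 × 1/2 = 134
  white-flowered: 268 × 1/2 = 134
χ² = Σ (O − E)² / E
  purple-flowered: (137 − 134)² / 134 = 0.0672
  white-flowered: (131 − 134)² / 134 = 0.0672
χ² = 0.0672 + 0.0672 = 0.1344 ≈ 0.134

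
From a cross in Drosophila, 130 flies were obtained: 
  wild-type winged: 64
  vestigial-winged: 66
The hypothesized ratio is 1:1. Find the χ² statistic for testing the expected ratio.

0.031

Under the 1:1 hypothesis (Σ ratio = 2, N = 130):
  wild-type winged: 130 × 1/2 = 65
  vestigial-winged: 130 × 1/2 = 65
χ² = Σ (O − E)² / E
  wild-type winged: (64 − 65)² / 65 = 0.0154
  vestigial-winged: (66 − 65)² / 65 = 0.0154
χ² = 0.0154 + 0.0154 = 0.0308 ≈ 0.031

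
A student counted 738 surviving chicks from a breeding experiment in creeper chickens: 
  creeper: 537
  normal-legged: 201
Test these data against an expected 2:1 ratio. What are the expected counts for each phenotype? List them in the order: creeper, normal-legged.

Under the 2:1 hypothesis (Σ ratio = 3, N = 738):
  creeper: 738 × 2/3 = 492
  normal-legged: 738 × 1/3 = 246

492, 246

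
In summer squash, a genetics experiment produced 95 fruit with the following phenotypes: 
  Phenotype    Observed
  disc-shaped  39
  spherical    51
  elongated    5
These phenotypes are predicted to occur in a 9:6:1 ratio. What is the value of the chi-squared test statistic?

Expected counts for N = 95 under a 9:6:1 ratio (total parts = 16):
  disc-shaped: 95 × 9/16 = 53.4375
  spherical: 95 × 6/16 = 35.625
  elongated: 95 × 1/16 = 5.9375
χ² = Σ (O − E)² / E
  disc-shaped: (39 − 53.4375)² / 53.4375 = 3.9007
  spherical: (51 − 35.625)² / 35.625 = 6.6355
  elongated: (5 − 5.9375)² / 5.9375 = 0.1480
χ² = 3.9007 + 6.6355 + 0.1480 = 10.6842 ≈ 10.684

10.684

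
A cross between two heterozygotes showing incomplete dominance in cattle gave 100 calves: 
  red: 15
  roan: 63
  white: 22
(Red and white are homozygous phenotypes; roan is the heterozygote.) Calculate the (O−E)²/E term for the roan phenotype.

With incomplete dominance, a heterozygote × heterozygote cross gives a 1:2:1 phenotypic ratio.
Under the 1:2:1 hypothesis (Σ ratio = 4, N = 100):
  red: 100 × 1/4 = 25
  roan: 100 × 2/4 = 50
  white: 100 × 1/4 = 25
Contribution of roan: (63 − 50)² / 50 = 3.3800

3.380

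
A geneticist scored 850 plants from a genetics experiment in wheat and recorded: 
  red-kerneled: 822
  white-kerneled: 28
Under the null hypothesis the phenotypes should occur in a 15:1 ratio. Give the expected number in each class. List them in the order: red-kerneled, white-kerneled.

Under the 15:1 hypothesis (Σ ratio = 16, N = 850):
  red-kerneled: 850 × 15/16 = 796.875
  white-kerneled: 850 × 1/16 = 53.125

796.875, 53.125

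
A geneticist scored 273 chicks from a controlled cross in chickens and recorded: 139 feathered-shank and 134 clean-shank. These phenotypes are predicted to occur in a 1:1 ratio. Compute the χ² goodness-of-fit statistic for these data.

0.092

Expected counts for N = 273 under a 1:1 ratio (total parts = 2):
  feathered-shank: 273 × 1/2 = 136.5
  clean-shank: 273 × 1/2 = 136.5
χ² = Σ (O − E)² / E
  feathered-shank: (139 − 136.5)² / 136.5 = 0.0458
  clean-shank: (134 − 136.5)² / 136.5 = 0.0458
χ² = 0.0458 + 0.0458 = 0.0916 ≈ 0.092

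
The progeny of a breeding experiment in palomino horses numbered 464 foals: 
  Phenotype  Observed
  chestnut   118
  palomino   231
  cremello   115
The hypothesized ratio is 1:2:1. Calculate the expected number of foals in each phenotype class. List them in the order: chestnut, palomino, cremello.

116, 232, 116

Expected counts for N = 464 under a 1:2:1 ratio (total parts = 4):
  chestnut: 464 × 1/4 = 116
  palomino: 464 × 2/4 = 232
  cremello: 464 × 1/4 = 116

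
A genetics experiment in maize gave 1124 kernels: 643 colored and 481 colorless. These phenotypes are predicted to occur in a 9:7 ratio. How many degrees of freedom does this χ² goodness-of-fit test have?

A goodness-of-fit test with 2 phenotype classes has df = 2 − 1 = 1.

1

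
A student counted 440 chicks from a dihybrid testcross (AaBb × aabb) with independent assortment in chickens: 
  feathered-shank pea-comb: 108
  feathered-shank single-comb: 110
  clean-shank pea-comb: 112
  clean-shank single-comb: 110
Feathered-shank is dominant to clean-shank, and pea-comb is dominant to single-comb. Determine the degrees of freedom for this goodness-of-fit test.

A dihybrid testcross with independent assortment gives a 1:1:1:1 ratio.
A goodness-of-fit test with 4 phenotype classes has df = 4 − 1 = 3.

3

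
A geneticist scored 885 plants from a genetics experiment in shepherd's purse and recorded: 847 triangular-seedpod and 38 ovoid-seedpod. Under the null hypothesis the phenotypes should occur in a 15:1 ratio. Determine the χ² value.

Under the 15:1 hypothesis (Σ ratio = 16, N = 885):
  triangular-seedpod: 885 × 15/16 = 829.6875
  ovoid-seedpod: 885 × 1/16 = 55.3125
χ² = Σ (O − E)² / E
  triangular-seedpod: (847 − 829.6875)² / 829.6875 = 0.3612
  ovoid-seedpod: (38 − 55.3125)² / 55.3125 = 5.4187
χ² = 0.3612 + 5.4187 = 5.7799 ≈ 5.780

5.780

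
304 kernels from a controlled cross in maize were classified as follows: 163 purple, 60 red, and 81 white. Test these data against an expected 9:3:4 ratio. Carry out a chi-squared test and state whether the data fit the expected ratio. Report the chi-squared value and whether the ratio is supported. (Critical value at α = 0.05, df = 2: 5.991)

0.861; consistent

Under the 9:3:4 hypothesis (Σ ratio = 16, N = 304):
  purple: 304 × 9/16 = 171
  red: 304 × 3/16 = 57
  white: 304 × 4/16 = 76
χ² = Σ (O − E)² / E
  purple: (163 − 171)² / 171 = 0.3743
  red: (60 − 57)² / 57 = 0.1579
  white: (81 − 76)² / 76 = 0.3289
χ² = 0.3743 + 0.1579 + 0.3289 = 0.8611 ≈ 0.861
Degrees of freedom = 3 − 1 = 2; critical value at α = 0.05 is 5.991.
Since 0.861 < 5.991, we fail to reject the null hypothesis — the data are consistent with the 9:3:4 ratio.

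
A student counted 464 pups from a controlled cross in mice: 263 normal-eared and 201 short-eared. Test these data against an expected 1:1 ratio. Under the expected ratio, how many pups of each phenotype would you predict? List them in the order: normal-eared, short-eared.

Expected counts for N = 464 under a 1:1 ratio (total parts = 2):
  normal-eared: 464 × 1/2 = 232
  short-eared: 464 × 1/2 = 232

232, 232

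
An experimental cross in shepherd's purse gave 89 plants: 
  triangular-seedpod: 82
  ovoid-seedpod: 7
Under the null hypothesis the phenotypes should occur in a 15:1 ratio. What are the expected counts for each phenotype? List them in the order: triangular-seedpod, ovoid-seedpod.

The 15:1 ratio has 16 parts, so with N = 89 the expected counts are:
  triangular-seedpod: 89 × 15/16 = 83.4375
  ovoid-seedpod: 89 × 1/16 = 5.5625

83.4375, 5.5625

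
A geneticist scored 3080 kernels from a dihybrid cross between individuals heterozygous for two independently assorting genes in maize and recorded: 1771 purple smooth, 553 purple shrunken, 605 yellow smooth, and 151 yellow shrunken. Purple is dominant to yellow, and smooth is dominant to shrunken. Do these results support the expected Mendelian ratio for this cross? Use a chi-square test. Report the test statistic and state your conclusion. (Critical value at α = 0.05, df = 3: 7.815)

12.151; not consistent

A dihybrid F₂ with independent assortment and complete dominance at both loci gives a 9:3:3:1 phenotypic ratio.
Total ratio parts = 16. Expected numbers out of 3080:
  purple smooth: 3080 × 9/16 = 1732.5
  purple shrunken: 3080 × 3/16 = 577.5
  yellow smooth: 3080 × 3/16 = 577.5
  yellow shrunken: 3080 × 1/16 = 192.5
χ² = Σ (O − E)² / E
  purple smooth: (1771 − 1732.5)² / 1732.5 = 0.8556
  purple shrunken: (553 − 577.5)² / 577.5 = 1.0394
  yellow smooth: (605 − 577.5)² / 577.5 = 1.3095
  yellow shrunken: (151 − 192.5)² / 192.5 = 8.9468
χ² = 0.8556 + 1.0394 + 1.3095 + 8.9468 = 12.1513 ≈ 12.151
Degrees of freedom = 4 − 1 = 3; critical value at α = 0.05 is 7.815.
Since 12.151 > 7.815, we reject the null hypothesis — the data do not fit the 9:3:3:1 ratio.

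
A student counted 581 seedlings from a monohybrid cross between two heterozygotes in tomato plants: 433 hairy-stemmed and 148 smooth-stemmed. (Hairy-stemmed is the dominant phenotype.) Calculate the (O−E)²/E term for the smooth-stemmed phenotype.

0.052

For a monohybrid cross between heterozygotes with complete dominance, the expected phenotypic ratio is 3:1.
Under the 3:1 hypothesis (Σ ratio = 4, N = 581):
  hairy-stemmed: 581 × 3/4 = 435.75
  smooth-stemmed: 581 × 1/4 = 145.25
Contribution of smooth-stemmed: (148 − 145.25)² / 145.25 = 0.0521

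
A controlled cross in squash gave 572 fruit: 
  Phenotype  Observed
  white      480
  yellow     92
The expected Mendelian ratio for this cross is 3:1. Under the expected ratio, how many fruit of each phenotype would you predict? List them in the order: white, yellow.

429, 143

The 3:1 ratio has 4 parts, so with N = 572 the expected counts are:
  white: 572 × 3/4 = 429
  yellow: 572 × 1/4 = 143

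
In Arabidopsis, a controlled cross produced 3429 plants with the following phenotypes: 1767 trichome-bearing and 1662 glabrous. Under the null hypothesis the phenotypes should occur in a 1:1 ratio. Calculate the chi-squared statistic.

3.215

The 1:1 ratio has 2 parts, so with N = 3429 the expected counts are:
  trichome-bearing: 3429 × 1/2 = 1714.5
  glabrous: 3429 × 1/2 = 1714.5
χ² = Σ (O − E)² / E
  trichome-bearing: (1767 − 1714.5)² / 1714.5 = 1.6076
  glabrous: (1662 − 1714.5)² / 1714.5 = 1.6076
χ² = 1.6076 + 1.6076 = 3.2152 ≈ 3.215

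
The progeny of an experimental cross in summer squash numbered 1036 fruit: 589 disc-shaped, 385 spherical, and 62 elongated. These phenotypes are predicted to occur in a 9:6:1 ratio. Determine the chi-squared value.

0.215

The 9:6:1 ratio has 16 parts, so with N = 1036 the expected counts are:
  disc-shaped: 1036 × 9/16 = 582.75
  spherical: 1036 × 6/16 = 388.5
  elongated: 1036 × 1/16 = 64.75
χ² = Σ (O − E)² / E
  disc-shaped: (589 − 582.75)² / 582.75 = 0.0670
  spherical: (385 − 388.5)² / 388.5 = 0.0315
  elongated: (62 − 64.75)² / 64.75 = 0.1168
χ² = 0.0670 + 0.0315 + 0.1168 = 0.2153 ≈ 0.215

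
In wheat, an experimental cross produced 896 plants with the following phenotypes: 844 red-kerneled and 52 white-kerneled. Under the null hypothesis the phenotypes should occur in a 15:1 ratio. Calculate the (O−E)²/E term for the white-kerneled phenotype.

The 15:1 ratio has 16 parts, so with N = 896 the expected counts are:
  red-kerneled: 896 × 15/16 = 840
  white-kerneled: 896 × 1/16 = 56
Contribution of white-kerneled: (52 − 56)² / 56 = 0.2857

0.286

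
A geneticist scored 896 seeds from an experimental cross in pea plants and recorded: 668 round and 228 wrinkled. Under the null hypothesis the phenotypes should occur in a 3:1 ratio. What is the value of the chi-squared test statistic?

Under the 3:1 hypothesis (Σ ratio = 4, N = 896):
  round: 896 × 3/4 = 672
  wrinkled: 896 × 1/4 = 224
χ² = Σ (O − E)² / E
  round: (668 − 672)² / 672 = 0.0238
  wrinkled: (228 − 224)² / 224 = 0.0714
χ² = 0.0238 + 0.0714 = 0.0952 ≈ 0.095

0.095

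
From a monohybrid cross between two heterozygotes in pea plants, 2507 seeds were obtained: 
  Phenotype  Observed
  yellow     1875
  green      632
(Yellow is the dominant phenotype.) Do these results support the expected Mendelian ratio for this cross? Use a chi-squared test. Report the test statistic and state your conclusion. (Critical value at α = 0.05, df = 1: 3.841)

For a monohybrid cross between heterozygotes with complete dominance, the expected phenotypic ratio is 3:1.
Under the 3:1 hypothesis (Σ ratio = 4, N = 2507):
  yellow: 2507 × 3/4 = 1880.25
  green: 2507 × 1/4 = 626.75
χ² = Σ (O − E)² / E
  yellow: (1875 − 1880.25)² / 1880.25 = 0.0147
  green: (632 − 626.75)² / 626.75 = 0.0440
χ² = 0.0147 + 0.0440 = 0.0587 ≈ 0.059
Degrees of freedom = 2 − 1 = 1; critical value at α = 0.05 is 3.841.
Since 0.059 < 3.841, we fail to reject the null hypothesis — the data are consistent with the 3:1 ratio.

0.059; consistent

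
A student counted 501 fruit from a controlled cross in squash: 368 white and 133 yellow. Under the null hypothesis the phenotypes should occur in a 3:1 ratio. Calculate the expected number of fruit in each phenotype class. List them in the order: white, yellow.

Under the 3:1 hypothesis (Σ ratio = 4, N = 501):
  white: 501 × 3/4 = 375.75
  yellow: 501 × 1/4 = 125.25

375.75, 125.25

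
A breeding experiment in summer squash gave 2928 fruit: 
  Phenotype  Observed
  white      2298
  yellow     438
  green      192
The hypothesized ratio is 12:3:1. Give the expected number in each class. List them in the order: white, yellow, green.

2196, 549, 183

The 12:3:1 ratio has 16 parts, so with N = 2928 the expected counts are:
  white: 2928 × 12/16 = 2196
  yellow: 2928 × 3/16 = 549
  green: 2928 × 1/16 = 183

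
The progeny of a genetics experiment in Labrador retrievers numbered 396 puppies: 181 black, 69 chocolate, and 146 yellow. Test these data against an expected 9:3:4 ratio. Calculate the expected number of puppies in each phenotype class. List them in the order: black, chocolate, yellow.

222.75, 74.25, 99

The 9:3:4 ratio has 16 parts, so with N = 396 the expected counts are:
  black: 396 × 9/16 = 222.75
  chocolate: 396 × 3/16 = 74.25
  yellow: 396 × 4/16 = 99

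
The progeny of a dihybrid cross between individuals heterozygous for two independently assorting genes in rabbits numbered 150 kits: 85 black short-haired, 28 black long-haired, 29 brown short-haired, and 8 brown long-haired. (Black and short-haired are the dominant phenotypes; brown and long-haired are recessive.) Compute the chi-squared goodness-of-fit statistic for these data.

A dihybrid F₂ with independent assortment and complete dominance at both loci gives a 9:3:3:1 phenotypic ratio.
The 9:3:3:1 ratio has 16 parts, so with N = 150 the expected counts are:
  black short-haired: 150 × 9/16 = 84.375
  black long-haired: 150 × 3/16 = 28.125
  brown short-haired: 150 × 3/16 = 28.125
  brown long-haired: 150 × 1/16 = 9.375
χ² = Σ (O − E)² / E
  black short-haired: (85 − 84.375)² / 84.375 = 0.0046
  black long-haired: (28 − 28.125)² / 28.125 = 0.0006
  brown short-haired: (29 − 28.125)² / 28.125 = 0.0272
  brown long-haired: (8 − 9.375)² / 9.375 = 0.2017
χ² = 0.0046 + 0.0006 + 0.0272 + 0.2017 = 0.2341 ≈ 0.234

0.234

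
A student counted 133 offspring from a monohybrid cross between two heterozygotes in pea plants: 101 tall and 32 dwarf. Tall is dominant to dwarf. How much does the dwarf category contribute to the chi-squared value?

0.047

For a monohybrid cross between heterozygotes with complete dominance, the expected phenotypic ratio is 3:1.
Total ratio parts = 4. Expected numbers out of 133:
  tall: 133 × 3/4 = 99.75
  dwarf: 133 × 1/4 = 33.25
Contribution of dwarf: (32 − 33.25)² / 33.25 = 0.0470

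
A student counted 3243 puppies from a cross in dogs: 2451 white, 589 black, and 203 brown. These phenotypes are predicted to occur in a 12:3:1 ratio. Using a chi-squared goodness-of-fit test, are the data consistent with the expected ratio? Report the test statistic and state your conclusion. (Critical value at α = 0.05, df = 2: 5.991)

Total ratio parts = 16. Expected numbers out of 3243:
  white: 3243 × 12/16 = 2432.25
  black: 3243 × 3/16 = 608.0625
  brown: 3243 × 1/16 = 202.6875
χ² = Σ (O − E)² / E
  white: (2451 − 2432.25)² / 2432.25 = 0.1445
  black: (589 − 608.0625)² / 608.0625 = 0.5976
  brown: (203 − 202.6875)² / 202.6875 = 0.0005
χ² = 0.1445 + 0.5976 + 0.0005 = 0.7426 ≈ 0.743
Degrees of freedom = 3 − 1 = 2; critical value at α = 0.05 is 5.991.
Since 0.743 < 5.991, we fail to reject the null hypothesis — the data are consistent with the 12:3:1 ratio.

0.743; consistent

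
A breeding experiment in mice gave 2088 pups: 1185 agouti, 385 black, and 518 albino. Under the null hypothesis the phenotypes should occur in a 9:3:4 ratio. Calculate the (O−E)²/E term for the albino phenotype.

0.031

Expected counts for N = 2088 under a 9:3:4 ratio (total parts = 16):
  agouti: 2088 × 9/16 = 1174.5
  black: 2088 × 3/16 = 391.5
  albino: 2088 × 4/16 = 522
Contribution of albino: (518 − 522)² / 522 = 0.0307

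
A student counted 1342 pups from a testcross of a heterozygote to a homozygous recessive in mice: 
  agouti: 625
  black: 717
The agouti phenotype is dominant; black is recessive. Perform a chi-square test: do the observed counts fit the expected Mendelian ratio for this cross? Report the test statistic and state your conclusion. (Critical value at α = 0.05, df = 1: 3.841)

A testcross of a heterozygote (Aa × aa) gives a 1:1 phenotypic ratio.
The 1:1 ratio has 2 parts, so with N = 1342 the expected counts are:
  agouti: 1342 × 1/2 = 671
  black: 1342 × 1/2 = 671
χ² = Σ (O − E)² / E
  agouti: (625 − 671)² / 671 = 3.1535
  black: (717 − 671)² / 671 = 3.1535
χ² = 3.1535 + 3.1535 = 6.307
Degrees of freedom = 2 − 1 = 1; critical value at α = 0.05 is 3.841.
Since 6.307 > 3.841, we reject the null hypothesis — the data do not fit the 1:1 ratio.

6.307; not consistent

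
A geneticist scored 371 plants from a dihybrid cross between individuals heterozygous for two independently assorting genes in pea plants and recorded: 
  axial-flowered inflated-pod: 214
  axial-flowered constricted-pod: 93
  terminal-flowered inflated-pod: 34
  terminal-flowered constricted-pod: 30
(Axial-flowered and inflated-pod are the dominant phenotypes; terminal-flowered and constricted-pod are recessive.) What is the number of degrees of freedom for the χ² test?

3

A dihybrid F₂ with independent assortment and complete dominance at both loci gives a 9:3:3:1 phenotypic ratio.
A goodness-of-fit test with 4 phenotype classes has df = 4 − 1 = 3.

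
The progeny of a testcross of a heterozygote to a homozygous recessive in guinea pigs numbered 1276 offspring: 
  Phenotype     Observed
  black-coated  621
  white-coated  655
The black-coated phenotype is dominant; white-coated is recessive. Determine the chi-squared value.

0.906

A testcross of a heterozygote (Aa × aa) gives a 1:1 phenotypic ratio.
Total ratio parts = 2. Expected numbers out of 1276:
  black-coated: 1276 × 1/2 = 638
  white-coated: 1276 × 1/2 = 638
χ² = Σ (O − E)² / E
  black-coated: (621 − 638)² / 638 = 0.4530
  white-coated: (655 − 638)² / 638 = 0.4530
χ² = 0.4530 + 0.4530 = 0.906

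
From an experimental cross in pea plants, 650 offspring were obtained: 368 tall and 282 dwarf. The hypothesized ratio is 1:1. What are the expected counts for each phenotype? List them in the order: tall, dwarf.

Under the 1:1 hypothesis (Σ ratio = 2, N = 650):
  tall: 650 × 1/2 = 325
  dwarf: 650 × 1/2 = 325

325, 325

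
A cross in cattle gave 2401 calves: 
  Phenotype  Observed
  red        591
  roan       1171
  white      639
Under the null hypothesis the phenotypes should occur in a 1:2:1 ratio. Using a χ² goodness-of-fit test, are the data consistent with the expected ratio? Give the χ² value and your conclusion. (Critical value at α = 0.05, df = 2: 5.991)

Under the 1:2:1 hypothesis (Σ ratio = 4, N = 2401):
  red: 2401 × 1/4 = 600.25
  roan: 2401 × 2/4 = 1200.5
  white: 2401 × 1/4 = 600.25
χ² = Σ (O − E)² / E
  red: (591 − 600.25)² / 600.25 = 0.1425
  roan: (1171 − 1200.5)² / 1200.5 = 0.7249
  white: (639 − 600.25)² / 600.25 = 2.5016
χ² = 0.1425 + 0.7249 + 2.5016 = 3.369
Degrees of freedom = 3 − 1 = 2; critical value at α = 0.05 is 5.991.
Since 3.369 < 5.991, we fail to reject the null hypothesis — the data are consistent with the 1:2:1 ratio.

3.369; consistent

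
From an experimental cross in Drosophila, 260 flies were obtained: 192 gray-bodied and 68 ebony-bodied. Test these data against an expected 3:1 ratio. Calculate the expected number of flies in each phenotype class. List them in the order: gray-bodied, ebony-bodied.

195, 65

Under the 3:1 hypothesis (Σ ratio = 4, N = 260):
  gray-bodied: 260 × 3/4 = 195
  ebony-bodied: 260 × 1/4 = 65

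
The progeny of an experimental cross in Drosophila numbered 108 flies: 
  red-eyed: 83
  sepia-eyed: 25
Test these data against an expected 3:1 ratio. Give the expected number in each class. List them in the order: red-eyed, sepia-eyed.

81, 27

Under the 3:1 hypothesis (Σ ratio = 4, N = 108):
  red-eyed: 108 × 3/4 = 81
  sepia-eyed: 108 × 1/4 = 27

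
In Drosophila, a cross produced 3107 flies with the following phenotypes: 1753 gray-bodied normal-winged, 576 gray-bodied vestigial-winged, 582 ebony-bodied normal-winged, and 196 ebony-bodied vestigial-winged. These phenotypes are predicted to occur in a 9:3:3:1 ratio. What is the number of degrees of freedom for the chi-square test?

3

A goodness-of-fit test with 4 phenotype classes has df = 4 − 1 = 3.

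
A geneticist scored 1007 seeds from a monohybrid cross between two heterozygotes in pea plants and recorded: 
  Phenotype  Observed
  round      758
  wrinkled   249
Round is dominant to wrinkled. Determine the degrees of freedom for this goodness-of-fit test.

For a monohybrid cross between heterozygotes with complete dominance, the expected phenotypic ratio is 3:1.
A goodness-of-fit test with 2 phenotype classes has df = 2 − 1 = 1.

1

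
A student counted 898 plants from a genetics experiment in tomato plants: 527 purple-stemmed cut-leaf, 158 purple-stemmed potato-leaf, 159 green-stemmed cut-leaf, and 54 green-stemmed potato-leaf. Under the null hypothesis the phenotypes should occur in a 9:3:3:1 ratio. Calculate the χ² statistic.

Under the 9:3:3:1 hypothesis (Σ ratio = 16, N = 898):
  purple-stemmed cut-leaf: 898 × 9/16 = 505.125
  purple-stemmed potato-leaf: 898 × 3/16 = 168.375
  green-stemmed cut-leaf: 898 × 3/16 = 168.375
  green-stemmed potato-leaf: 898 × 1/16 = 56.125
χ² = Σ (O − E)² / E
  purple-stemmed cut-leaf: (527 − 505.125)² / 505.125 = 0.9473
  purple-stemmed potato-leaf: (158 − 168.375)² / 168.375 = 0.6393
  green-stemmed cut-leaf: (159 − 168.375)² / 168.375 = 0.5220
  green-stemmed potato-leaf: (54 − 56.125)² / 56.125 = 0.0805
χ² = 0.9473 + 0.6393 + 0.5220 + 0.0805 = 2.1891 ≈ 2.189

2.189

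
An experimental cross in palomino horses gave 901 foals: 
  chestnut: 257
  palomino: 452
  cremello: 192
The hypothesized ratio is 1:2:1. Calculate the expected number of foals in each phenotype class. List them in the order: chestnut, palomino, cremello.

225.25, 450.5, 225.25

The 1:2:1 ratio has 4 parts, so with N = 901 the expected counts are:
  chestnut: 901 × 1/4 = 225.25
  palomino: 901 × 2/4 = 450.5
  cremello: 901 × 1/4 = 225.25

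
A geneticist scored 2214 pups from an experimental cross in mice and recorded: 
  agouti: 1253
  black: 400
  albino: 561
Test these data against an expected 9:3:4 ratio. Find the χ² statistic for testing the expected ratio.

Under the 9:3:4 hypothesis (Σ ratio = 16, N = 2214):
  agouti: 2214 × 9/16 = 1245.375
  black: 2214 × 3/16 = 415.125
  albino: 2214 × 4/16 = 553.5
χ² = Σ (O − E)² / E
  agouti: (1253 − 1245.375)² / 1245.375 = 0.0467
  black: (400 − 415.125)² / 415.125 = 0.5511
  albino: (561 − 553.5)² / 553.5 = 0.1016
χ² = 0.0467 + 0.5511 + 0.1016 = 0.6994 ≈ 0.699

0.699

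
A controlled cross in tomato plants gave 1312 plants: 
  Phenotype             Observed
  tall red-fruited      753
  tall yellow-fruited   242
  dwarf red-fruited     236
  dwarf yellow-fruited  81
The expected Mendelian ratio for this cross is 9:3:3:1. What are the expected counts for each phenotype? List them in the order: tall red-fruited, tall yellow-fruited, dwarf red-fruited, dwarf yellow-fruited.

Expected counts for N = 1312 under a 9:3:3:1 ratio (total parts = 16):
  tall red-fruited: 1312 × 9/16 = 738
  tall yellow-fruited: 1312 × 3/16 = 246
  dwarf red-fruited: 1312 × 3/16 = 246
  dwarf yellow-fruited: 1312 × 1/16 = 82

738, 246, 246, 82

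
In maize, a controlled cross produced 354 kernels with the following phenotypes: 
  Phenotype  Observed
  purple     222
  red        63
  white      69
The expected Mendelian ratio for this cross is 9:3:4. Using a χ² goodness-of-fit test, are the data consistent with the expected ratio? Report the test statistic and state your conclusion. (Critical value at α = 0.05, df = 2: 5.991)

7.096; not consistent

Expected counts for N = 354 under a 9:3:4 ratio (total parts = 16):
  purple: 354 × 9/16 = 199.125
  red: 354 × 3/16 = 66.375
  white: 354 × 4/16 = 88.5
χ² = Σ (O − E)² / E
  purple: (222 − 199.125)² / 199.125 = 2.6278
  red: (63 − 66.375)² / 66.375 = 0.1716
  white: (69 − 88.5)² / 88.5 = 4.2966
χ² = 2.6278 + 0.1716 + 4.2966 = 7.096
Degrees of freedom = 3 − 1 = 2; critical value at α = 0.05 is 5.991.
Since 7.096 > 5.991, we reject the null hypothesis — the data do not fit the 9:3:4 ratio.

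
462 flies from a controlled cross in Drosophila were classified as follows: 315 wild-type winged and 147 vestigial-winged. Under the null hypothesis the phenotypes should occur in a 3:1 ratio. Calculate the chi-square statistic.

Under the 3:1 hypothesis (Σ ratio = 4, N = 462):
  wild-type winged: 462 × 3/4 = 346.5
  vestigial-winged: 462 × 1/4 = 115.5
χ² = Σ (O − E)² / E
  wild-type winged: (315 − 346.5)² / 346.5 = 2.8636
  vestigial-winged: (147 − 115.5)² / 115.5 = 8.5909
χ² = 2.8636 + 8.5909 = 11.4545 ≈ 11.455

11.455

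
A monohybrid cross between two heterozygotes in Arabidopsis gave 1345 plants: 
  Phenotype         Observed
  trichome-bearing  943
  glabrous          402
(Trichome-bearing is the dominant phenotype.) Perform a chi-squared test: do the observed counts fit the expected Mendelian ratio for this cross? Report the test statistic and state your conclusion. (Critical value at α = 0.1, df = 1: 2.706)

17.142; not consistent

For a monohybrid cross between heterozygotes with complete dominance, the expected phenotypic ratio is 3:1.
Total ratio parts = 4. Expected numbers out of 1345:
  trichome-bearing: 1345 × 3/4 = 1008.75
  glabrous: 1345 × 1/4 = 336.25
χ² = Σ (O − E)² / E
  trichome-bearing: (943 − 1008.75)² / 1008.75 = 4.2856
  glabrous: (402 − 336.25)² / 336.25 = 12.8567
χ² = 4.2856 + 12.8567 = 17.1423 ≈ 17.142
Degrees of freedom = 2 − 1 = 1; critical value at α = 0.1 is 2.706.
Since 17.142 > 2.706, we reject the null hypothesis — the data do not fit the 3:1 ratio.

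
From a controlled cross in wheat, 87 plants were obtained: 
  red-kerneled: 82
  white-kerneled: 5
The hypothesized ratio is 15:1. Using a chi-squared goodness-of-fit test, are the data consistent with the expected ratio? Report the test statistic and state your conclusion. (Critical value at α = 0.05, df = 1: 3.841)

Total ratio parts = 16. Expected numbers out of 87:
  red-kerneled: 87 × 15/16 = 81.5625
  white-kerneled: 87 × 1/16 = 5.4375
χ² = Σ (O − E)² / E
  red-kerneled: (82 − 81.5625)² / 81.5625 = 0.0023
  white-kerneled: (5 − 5.4375)² / 5.4375 = 0.0352
χ² = 0.0023 + 0.0352 = 0.0375 ≈ 0.038
Degrees of freedom = 2 − 1 = 1; critical value at α = 0.05 is 3.841.
Since 0.038 < 3.841, we fail to reject the null hypothesis — the data are consistent with the 15:1 ratio.

0.038; consistent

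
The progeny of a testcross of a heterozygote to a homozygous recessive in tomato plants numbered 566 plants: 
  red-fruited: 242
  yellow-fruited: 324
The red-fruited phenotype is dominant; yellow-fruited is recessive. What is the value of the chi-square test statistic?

11.880

A testcross of a heterozygote (Aa × aa) gives a 1:1 phenotypic ratio.
Under the 1:1 hypothesis (Σ ratio = 2, N = 566):
  red-fruited: 566 × 1/2 = 283
  yellow-fruited: 566 × 1/2 = 283
χ² = Σ (O − E)² / E
  red-fruited: (242 − 283)² / 283 = 5.9399
  yellow-fruited: (324 − 283)² / 283 = 5.9399
χ² = 5.9399 + 5.9399 = 11.8798 ≈ 11.880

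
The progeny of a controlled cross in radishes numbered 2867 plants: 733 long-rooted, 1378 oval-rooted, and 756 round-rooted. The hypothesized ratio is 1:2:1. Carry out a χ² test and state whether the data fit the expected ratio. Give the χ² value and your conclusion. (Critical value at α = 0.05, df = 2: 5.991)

Expected counts for N = 2867 under a 1:2:1 ratio (total parts = 4):
  long-rooted: 2867 × 1/4 = 716.75
  oval-rooted: 2867 × 2/4 = 1433.5
  round-rooted: 2867 × 1/4 = 716.75
χ² = Σ (O − E)² / E
  long-rooted: (733 − 716.75)² / 716.75 = 0.3684
  oval-rooted: (1378 − 1433.5)² / 1433.5 = 2.1488
  round-rooted: (756 − 716.75)² / 716.75 = 2.1494
χ² = 0.3684 + 2.1488 + 2.1494 = 4.6666 ≈ 4.667
Degrees of freedom = 3 − 1 = 2; critical value at α = 0.05 is 5.991.
Since 4.667 < 5.991, we fail to reject the null hypothesis — the data are consistent with the 1:2:1 ratio.

4.667; consistent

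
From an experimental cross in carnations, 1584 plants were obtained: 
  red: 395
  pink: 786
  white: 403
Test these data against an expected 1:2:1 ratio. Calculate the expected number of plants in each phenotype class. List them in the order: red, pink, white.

Total ratio parts = 4. Expected numbers out of 1584:
  red: 1584 × 1/4 = 396
  pink: 1584 × 2/4 = 792
  white: 1584 × 1/4 = 396

396, 792, 396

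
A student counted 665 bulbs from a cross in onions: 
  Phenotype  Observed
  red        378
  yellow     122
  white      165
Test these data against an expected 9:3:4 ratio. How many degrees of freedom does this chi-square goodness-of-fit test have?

2

A goodness-of-fit test with 3 phenotype classes has df = 3 − 1 = 2.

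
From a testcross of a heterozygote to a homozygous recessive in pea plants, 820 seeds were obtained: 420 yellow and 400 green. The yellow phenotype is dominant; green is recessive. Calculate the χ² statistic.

0.488

A testcross of a heterozygote (Aa × aa) gives a 1:1 phenotypic ratio.
Under the 1:1 hypothesis (Σ ratio = 2, N = 820):
  yellow: 820 × 1/2 = 410
  green: 820 × 1/2 = 410
χ² = Σ (O − E)² / E
  yellow: (420 − 410)² / 410 = 0.2439
  green: (400 − 410)² / 410 = 0.2439
χ² = 0.2439 + 0.2439 = 0.4878 ≈ 0.488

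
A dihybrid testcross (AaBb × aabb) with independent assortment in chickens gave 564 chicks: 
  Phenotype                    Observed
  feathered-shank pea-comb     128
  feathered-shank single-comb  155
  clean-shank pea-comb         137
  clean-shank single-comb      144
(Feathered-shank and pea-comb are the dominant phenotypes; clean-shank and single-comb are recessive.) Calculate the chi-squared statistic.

A dihybrid testcross with independent assortment gives a 1:1:1:1 ratio.
Expected counts for N = 564 under a 1:1:1:1 ratio (total parts = 4):
  feathered-shank pea-comb: 564 × 1/4 = 141
  feathered-shank single-comb: 564 × 1/4 = 141
  clean-shank pea-comb: 564 × 1/4 = 141
  clean-shank single-comb: 564 × 1/4 = 141
χ² = Σ (O − E)² / E
  feathered-shank pea-comb: (128 − 141)² / 141 = 1.1986
  feathered-shank single-comb: (155 − 141)² / 141 = 1.3901
  clean-shank pea-comb: (137 − 141)² / 141 = 0.1135
  clean-shank single-comb: (144 − 141)² / 141 = 0.0638
χ² = 1.1986 + 1.3901 + 0.1135 + 0.0638 = 2.766

2.766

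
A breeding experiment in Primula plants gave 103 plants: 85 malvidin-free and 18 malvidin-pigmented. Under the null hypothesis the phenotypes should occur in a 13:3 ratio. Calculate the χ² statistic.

0.110

Total ratio parts = 16. Expected numbers out of 103:
  malvidin-free: 103 × 13/16 = 83.6875
  malvidin-pigmented: 103 × 3/16 = 19.3125
χ² = Σ (O − E)² / E
  malvidin-free: (85 − 83.6875)² / 83.6875 = 0.0206
  malvidin-pigmented: (18 − 19.3125)² / 19.3125 = 0.0892
χ² = 0.0206 + 0.0892 = 0.1098 ≈ 0.110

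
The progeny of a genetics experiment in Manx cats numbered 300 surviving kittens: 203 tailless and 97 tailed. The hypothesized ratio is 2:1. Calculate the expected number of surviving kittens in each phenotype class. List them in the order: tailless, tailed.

200, 100

Under the 2:1 hypothesis (Σ ratio = 3, N = 300):
  tailless: 300 × 2/3 = 200
  tailed: 300 × 1/3 = 100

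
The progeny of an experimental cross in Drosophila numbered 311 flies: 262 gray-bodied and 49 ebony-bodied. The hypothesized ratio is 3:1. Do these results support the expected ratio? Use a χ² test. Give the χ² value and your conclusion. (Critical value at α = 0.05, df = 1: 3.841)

14.175; not consistent

Total ratio parts = 4. Expected numbers out of 311:
  gray-bodied: 311 × 3/4 = 233.25
  ebony-bodied: 311 × 1/4 = 77.75
χ² = Σ (O − E)² / E
  gray-bodied: (262 − 233.25)² / 233.25 = 3.5437
  ebony-bodied: (49 − 77.75)² / 77.75 = 10.6310
χ² = 3.5437 + 10.6310 = 14.1747 ≈ 14.175
Degrees of freedom = 2 − 1 = 1; critical value at α = 0.05 is 3.841.
Since 14.175 > 3.841, we reject the null hypothesis — the data do not fit the 3:1 ratio.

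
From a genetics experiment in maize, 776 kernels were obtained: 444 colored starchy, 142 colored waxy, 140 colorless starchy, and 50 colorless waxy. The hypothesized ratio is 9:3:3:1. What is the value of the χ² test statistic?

Expected counts for N = 776 under a 9:3:3:1 ratio (total parts = 16):
  colored starchy: 776 × 9/16 = 436.5
  colored waxy: 776 × 3/16 = 145.5
  colorless starchy: 776 × 3/16 = 145.5
  colorless waxy: 776 × 1/16 = 48.5
χ² = Σ (O − E)² / E
  colored starchy: (444 − 436.5)² / 436.5 = 0.1289
  colored waxy: (142 − 145.5)² / 145.5 = 0.0842
  colorless starchy: (140 − 145.5)² / 145.5 = 0.2079
  colorless waxy: (50 − 48.5)² / 48.5 = 0.0464
χ² = 0.1289 + 0.0842 + 0.2079 + 0.0464 = 0.4674 ≈ 0.467

0.467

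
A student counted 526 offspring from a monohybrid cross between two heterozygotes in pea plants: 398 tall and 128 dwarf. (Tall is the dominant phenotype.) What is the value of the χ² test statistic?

For a monohybrid cross between heterozygotes with complete dominance, the expected phenotypic ratio is 3:1.
The 3:1 ratio has 4 parts, so with N = 526 the expected counts are:
  tall: 526 × 3/4 = 394.5
  dwarf: 526 × 1/4 = 131.5
χ² = Σ (O − E)² / E
  tall: (398 − 394.5)² / 394.5 = 0.0311
  dwarf: (128 − 131.5)² / 131.5 = 0.0932
χ² = 0.0311 + 0.0932 = 0.1243 ≈ 0.124

0.124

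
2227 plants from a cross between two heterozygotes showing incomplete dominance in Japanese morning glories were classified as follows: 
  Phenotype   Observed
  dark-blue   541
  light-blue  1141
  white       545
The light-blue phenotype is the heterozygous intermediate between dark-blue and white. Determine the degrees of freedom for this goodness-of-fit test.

2

With incomplete dominance, a heterozygote × heterozygote cross gives a 1:2:1 phenotypic ratio.
A goodness-of-fit test with 3 phenotype classes has df = 3 − 1 = 2.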